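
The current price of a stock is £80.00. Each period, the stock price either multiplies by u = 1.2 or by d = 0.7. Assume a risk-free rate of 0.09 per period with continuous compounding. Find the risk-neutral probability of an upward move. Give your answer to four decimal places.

p = 0.7883

Risk-neutral probability p = (e^0.09 − 0.7)/(1.2 − 0.7) = 0.3942/0.5000 = 0.7883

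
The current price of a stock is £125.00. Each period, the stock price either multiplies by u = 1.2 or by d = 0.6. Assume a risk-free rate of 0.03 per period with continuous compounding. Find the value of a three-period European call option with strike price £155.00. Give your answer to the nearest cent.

Risk-neutral probability p = (e^0.03 − 0.6)/(1.2 − 0.6) = 0.4305/0.6000 = 0.7174
Terminal stock prices: S_uuu = 216, S_uud = 108, S_udd = 54, S_ddd = 27
Terminal payoffs (S − K): max(61, 0) = 61, max(-47, 0) = 0, max(-101, 0) = 0, max(-128, 0) = 0
Node uu (S = 180): V_uu = e^(−0.03)·[0.7174·61.0000 + 0.2826·0.0000] = 42.4695
Node ud (S = 90): V_ud = e^(−0.03)·[0.7174·0.0000 + 0.2826·0.0000] = 0.0000
Node dd (S = 45): V_dd = e^(−0.03)·[0.7174·0.0000 + 0.2826·0.0000] = 0.0000
Node u (S = 150): V_u = e^(−0.03)·[0.7174·42.4695 + 0.2826·0.0000] = 29.5682
Node d (S = 75): V_d = e^(−0.03)·[0.7174·0.0000 + 0.2826·0.0000] = 0.0000
Node 0 (S = 125): V_0 = e^(−0.03)·[0.7174·29.5682 + 0.2826·0.0000] = 20.5860

£20.59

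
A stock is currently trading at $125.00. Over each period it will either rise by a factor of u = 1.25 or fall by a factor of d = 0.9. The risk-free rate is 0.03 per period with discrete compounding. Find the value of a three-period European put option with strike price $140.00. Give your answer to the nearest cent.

Risk-neutral probability p = (1 + 0.03 − 0.9)/(1.25 − 0.9) = 0.1300/0.3500 = 0.3714
Terminal stock prices: S_uuu = 244.1, S_uud = 175.8, S_udd = 126.6, S_ddd = 91.13
Terminal payoffs (K − S): max(-104.1, 0) = 0, max(-35.78, 0) = 0, max(13.44, 0) = 13.44, max(48.87, 0) = 48.87
Node uu (S = 195.3): V_uu = 1/1.03·[0.3714·0.0000 + 0.6286·0.0000] = 0.0000
Node ud (S = 140.6): V_ud = 1/1.03·[0.3714·0.0000 + 0.6286·13.4375] = 8.2004
Node dd (S = 101.2): V_dd = 1/1.03·[0.3714·13.4375 + 0.6286·48.8750] = 34.6723
Node u (S = 156.2): V_u = 1/1.03·[0.3714·0.0000 + 0.6286·8.2004] = 5.0044
Node d (S = 112.5): V_d = 1/1.03·[0.3714·8.2004 + 0.6286·34.6723] = 24.1164
Node 0 (S = 125): V_0 = 1/1.03·[0.3714·5.0044 + 0.6286·24.1164] = 16.5220

$16.52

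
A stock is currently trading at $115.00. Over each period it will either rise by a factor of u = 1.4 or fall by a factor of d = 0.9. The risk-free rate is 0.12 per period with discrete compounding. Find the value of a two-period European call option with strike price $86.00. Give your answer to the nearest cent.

Risk-neutral probability p = (1 + 0.12 − 0.9)/(1.4 − 0.9) = 0.2200/0.5000 = 0.4400
Terminal stock prices: S_uu = 225.4, S_ud = 144.9, S_dd = 93.15
Terminal payoffs (S − K): max(139.4, 0) = 139.4, max(58.9, 0) = 58.9, max(7.15, 0) = 7.15
Node u (S = 161): V_u = 1/1.12·[0.4400·139.4000 + 0.5600·58.9000] = 84.2143
Node d (S = 103.5): V_d = 1/1.12·[0.4400·58.9000 + 0.5600·7.1500] = 26.7143
Node 0 (S = 115): V_0 = 1/1.12·[0.4400·84.2143 + 0.5600·26.7143] = 46.4413

$46.44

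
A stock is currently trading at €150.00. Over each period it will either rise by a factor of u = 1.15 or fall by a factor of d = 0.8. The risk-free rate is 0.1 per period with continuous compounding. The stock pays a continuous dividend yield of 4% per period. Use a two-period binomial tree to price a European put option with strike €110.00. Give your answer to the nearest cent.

€0.73

Per-period risk-free factor R = e^0.1 = 1.1052; dividend-adjusted growth = e^(0.1−0.04) = 1.0618.
Risk-neutral probability p = (1.0618 − 0.8)/(1.15 − 0.8) = 0.2618/0.3500 = 0.7481
Terminal stock prices: S_uu = 198.4, S_ud = 138, S_dd = 96
Terminal payoffs (K − S): max(-88.37, 0) = 0, max(-28, 0) = 0, max(14, 0) = 14
Node u (S = 172.5): V_u = e^(−0.1)·[0.7481·0.0000 + 0.2519·0.0000] = 0.0000
Node d (S = 120): V_d = e^(−0.1)·[0.7481·0.0000 + 0.2519·14.0000] = 3.1909
Node 0 (S = 150): V_0 = e^(−0.1)·[0.7481·0.0000 + 0.2519·3.1909] = 0.7273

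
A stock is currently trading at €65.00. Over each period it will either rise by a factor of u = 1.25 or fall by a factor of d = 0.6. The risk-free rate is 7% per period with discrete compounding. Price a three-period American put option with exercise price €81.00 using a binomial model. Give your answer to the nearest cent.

Risk-neutral probability p = (1 + 0.07 − 0.6)/(1.25 − 0.6) = 0.4700/0.6500 = 0.7231
Terminal stock prices: S_uuu = 127, S_uud = 60.94, S_udd = 29.25, S_ddd = 14.04
Terminal payoffs (K − S): max(-45.95, 0) = 0, max(20.06, 0) = 20.06, max(51.75, 0) = 51.75, max(66.96, 0) = 66.96
Node uu (S = 101.6): continuation = 1/1.07·[0.7231·0.0000 + 0.2769·20.0625] = 5.1923; exercise value = 0.0000 ≤ continuation, so V_uu = 5.1923
Node ud (S = 48.75): continuation = 1/1.07·[0.7231·20.0625 + 0.2769·51.7500] = 26.9509; exercise value = 32.2500 > continuation, so V_ud = 32.2500 (exercise)
Node dd (S = 23.4): continuation = 1/1.07·[0.7231·51.7500 + 0.2769·66.9600] = 52.3009; exercise value = 57.6000 > continuation, so V_dd = 57.6000 (exercise)
Node u (S = 81.25): continuation = 1/1.07·[0.7231·5.1923 + 0.2769·32.2500] = 11.8553; exercise value = 0.0000 ≤ continuation, so V_u = 11.8553
Node d (S = 39): continuation = 1/1.07·[0.7231·32.2500 + 0.2769·57.6000] = 36.7009; exercise value = 42.0000 > continuation, so V_d = 42.0000 (exercise)
Node 0 (S = 65): continuation = 1/1.07·[0.7231·11.8553 + 0.2769·42.0000] = 18.8814; exercise value = 16.0000 ≤ continuation, so V_0 = 18.8814

€18.88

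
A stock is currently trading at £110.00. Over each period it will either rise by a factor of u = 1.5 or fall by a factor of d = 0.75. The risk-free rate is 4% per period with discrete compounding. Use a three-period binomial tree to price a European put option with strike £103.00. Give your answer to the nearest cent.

Risk-neutral probability p = (1 + 0.04 − 0.75)/(1.5 − 0.75) = 0.2900/0.7500 = 0.3867
Terminal stock prices: S_uuu = 371.2, S_uud = 185.6, S_udd = 92.81, S_ddd = 46.41
Terminal payoffs (K − S): max(-268.2, 0) = 0, max(-82.62, 0) = 0, max(10.19, 0) = 10.19, max(56.59, 0) = 56.59
Node uu (S = 247.5): V_uu = 1/1.04·[0.3867·0.0000 + 0.6133·0.0000] = 0.0000
Node ud (S = 123.8): V_ud = 1/1.04·[0.3867·0.0000 + 0.6133·10.1875] = 6.0080
Node dd (S = 61.88): V_dd = 1/1.04·[0.3867·10.1875 + 0.6133·56.5938] = 37.1635
Node u (S = 165): V_u = 1/1.04·[0.3867·0.0000 + 0.6133·6.0080] = 3.5432
Node d (S = 82.5): V_d = 1/1.04·[0.3867·6.0080 + 0.6133·37.1635] = 24.1507
Node 0 (S = 110): V_0 = 1/1.04·[0.3867·3.5432 + 0.6133·24.1507] = 15.5600

£15.56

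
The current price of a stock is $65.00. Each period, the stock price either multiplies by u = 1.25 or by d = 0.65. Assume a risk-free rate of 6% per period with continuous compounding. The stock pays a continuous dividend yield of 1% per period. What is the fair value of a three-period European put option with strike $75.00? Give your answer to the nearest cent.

Per-period risk-free factor R = e^0.06 = 1.0618; dividend-adjusted growth = e^(0.06−0.01) = 1.0513.
Risk-neutral probability p = (1.0513 − 0.65)/(1.25 − 0.65) = 0.4013/0.6000 = 0.6688
Terminal stock prices: S_uuu = 127, S_uud = 66.02, S_udd = 34.33, S_ddd = 17.85
Terminal payoffs (K − S): max(-51.95, 0) = 0, max(8.984, 0) = 8.984, max(40.67, 0) = 40.67, max(57.15, 0) = 57.15
Node uu (S = 101.6): V_uu = e^(−0.06)·[0.6688·0.0000 + 0.3312·8.9844] = 2.8025
Node ud (S = 52.81): V_ud = e^(−0.06)·[0.6688·8.9844 + 0.3312·40.6719] = 18.3453
Node dd (S = 27.46): V_dd = e^(−0.06)·[0.6688·40.6719 + 0.3312·57.1494] = 43.4431
Node u (S = 81.25): V_u = e^(−0.06)·[0.6688·2.8025 + 0.3312·18.3453] = 7.4875
Node d (S = 42.25): V_d = e^(−0.06)·[0.6688·18.3453 + 0.3312·43.4431] = 25.1056
Node 0 (S = 65): V_0 = e^(−0.06)·[0.6688·7.4875 + 0.3312·25.1056] = 12.5470

$12.55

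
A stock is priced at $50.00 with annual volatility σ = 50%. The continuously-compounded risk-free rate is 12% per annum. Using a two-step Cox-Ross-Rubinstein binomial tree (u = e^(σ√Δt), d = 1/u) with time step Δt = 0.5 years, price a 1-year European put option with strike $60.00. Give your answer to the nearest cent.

CRR parameters: u = e^(σ√Δt) = e^(0.5·√0.5) = 1.4241, d = 1/u = 0.7022
Per-period rate: rΔt = 0.12·0.5 = 0.06, so R = e^0.06 = 1.0618
Risk-neutral probability p = (e^0.06 − 0.7022)/(1.4241 − 0.7022) = 0.3596/0.7219 = 0.4982
Terminal stock prices: S_uu = 101.4, S_ud = 50, S_dd = 24.65
Terminal payoffs (K − S): max(-41.41, 0) = 0, max(10, 0) = 10, max(35.35, 0) = 35.35
Node u (S = 71.21): V_u = e^(−0.06)·[0.4982·0.0000 + 0.5018·10.0000] = 4.7260
Node d (S = 35.11): V_d = e^(−0.06)·[0.4982·10.0000 + 0.5018·35.3466] = 21.3964
Node 0 (S = 50): V_0 = e^(−0.06)·[0.4982·4.7260 + 0.5018·21.3964] = 12.3292

$12.33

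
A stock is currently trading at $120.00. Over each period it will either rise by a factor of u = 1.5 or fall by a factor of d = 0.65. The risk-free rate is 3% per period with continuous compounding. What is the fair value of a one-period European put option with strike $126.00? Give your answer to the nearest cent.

Risk-neutral probability p = (e^0.03 − 0.65)/(1.5 − 0.65) = 0.3805/0.8500 = 0.4476
Terminal stock prices: S_u = 180, S_d = 78
Terminal payoffs (K − S): max(-54, 0) = 0, max(48, 0) = 48
Node 0 (S = 120): V_0 = e^(−0.03)·[0.4476·0.0000 + 0.5524·48.0000] = 25.7319

$25.73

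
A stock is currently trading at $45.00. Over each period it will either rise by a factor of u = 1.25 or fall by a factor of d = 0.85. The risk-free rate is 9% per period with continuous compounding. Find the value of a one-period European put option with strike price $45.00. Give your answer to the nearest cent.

$2.40

Risk-neutral probability p = (e^0.09 − 0.85)/(1.25 − 0.85) = 0.2442/0.4000 = 0.6104
Terminal stock prices: S_u = 56.25, S_d = 38.25
Terminal payoffs (K − S): max(-11.25, 0) = 0, max(6.75, 0) = 6.75
Node 0 (S = 45): V_0 = e^(−0.09)·[0.6104·0.0000 + 0.3896·6.7500] = 2.4032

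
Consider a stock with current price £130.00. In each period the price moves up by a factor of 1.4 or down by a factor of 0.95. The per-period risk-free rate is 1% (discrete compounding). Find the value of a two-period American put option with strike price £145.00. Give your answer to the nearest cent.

£20.38

Risk-neutral probability p = (1 + 0.01 − 0.95)/(1.4 − 0.95) = 0.0600/0.4500 = 0.1333
Terminal stock prices: S_uu = 254.8, S_ud = 172.9, S_dd = 117.3
Terminal payoffs (K − S): max(-109.8, 0) = 0, max(-27.9, 0) = 0, max(27.67, 0) = 27.67
Node u (S = 182): continuation = 1/1.01·[0.1333·0.0000 + 0.8667·0.0000] = 0.0000; exercise value = 0.0000 ≤ continuation, so V_u = 0.0000
Node d (S = 123.5): continuation = 1/1.01·[0.1333·0.0000 + 0.8667·27.6750] = 23.7475; exercise value = 21.5000 ≤ continuation, so V_d = 23.7475
Node 0 (S = 130): continuation = 1/1.01·[0.1333·0.0000 + 0.8667·23.7475] = 20.3774; exercise value = 15.0000 ≤ continuation, so V_0 = 20.3774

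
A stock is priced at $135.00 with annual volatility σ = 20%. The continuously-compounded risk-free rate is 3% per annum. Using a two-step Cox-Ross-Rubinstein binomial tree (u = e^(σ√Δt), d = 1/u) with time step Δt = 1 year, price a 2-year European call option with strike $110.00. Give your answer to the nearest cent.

$35.54

CRR parameters: u = e^(σ√Δt) = e^(0.2·√1) = 1.2214, d = 1/u = 0.8187
Per-period rate: rΔt = 0.03·1 = 0.03, so R = e^0.03 = 1.0305
Risk-neutral probability p = (e^0.03 − 0.8187)/(1.2214 − 0.8187) = 0.2117/0.4027 = 0.5258
Terminal stock prices: S_uu = 201.4, S_ud = 135, S_dd = 90.49
Terminal payoffs (S − K): max(91.4, 0) = 91.4, max(25, 0) = 25, max(-19.51, 0) = 0
Node u (S = 164.9): V_u = e^(−0.03)·[0.5258·91.3963 + 0.4742·25.0000] = 58.1404
Node d (S = 110.5): V_d = e^(−0.03)·[0.5258·25.0000 + 0.4742·0.0000] = 12.7564
Node 0 (S = 135): V_0 = e^(−0.03)·[0.5258·58.1404 + 0.4742·12.7564] = 35.5369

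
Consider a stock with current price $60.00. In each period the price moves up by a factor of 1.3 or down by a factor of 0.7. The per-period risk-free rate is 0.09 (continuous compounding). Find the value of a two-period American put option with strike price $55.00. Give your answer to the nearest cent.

$4.15

Risk-neutral probability p = (e^0.09 − 0.7)/(1.3 − 0.7) = 0.3942/0.6000 = 0.6570
Terminal stock prices: S_uu = 101.4, S_ud = 54.6, S_dd = 29.4
Terminal payoffs (K − S): max(-46.4, 0) = 0, max(0.4, 0) = 0.4, max(25.6, 0) = 25.6
Node u (S = 78): continuation = e^(−0.09)·[0.6570·0.0000 + 0.3430·0.4000] = 0.1254; exercise value = 0.0000 ≤ continuation, so V_u = 0.1254
Node d (S = 42): continuation = e^(−0.09)·[0.6570·0.4000 + 0.3430·25.6000] = 8.2662; exercise value = 13.0000 > continuation, so V_d = 13.0000 (exercise)
Node 0 (S = 60): continuation = e^(−0.09)·[0.6570·0.1254 + 0.3430·13.0000] = 4.1510; exercise value = 0.0000 ≤ continuation, so V_0 = 4.1510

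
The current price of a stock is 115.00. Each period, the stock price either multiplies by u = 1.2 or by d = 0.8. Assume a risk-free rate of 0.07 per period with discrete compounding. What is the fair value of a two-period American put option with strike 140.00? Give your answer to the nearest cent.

Risk-neutral probability p = (1 + 0.07 − 0.8)/(1.2 − 0.8) = 0.2700/0.4000 = 0.6750
Terminal stock prices: S_uu = 165.6, S_ud = 110.4, S_dd = 73.6
Terminal payoffs (K − S): max(-25.6, 0) = 0, max(29.6, 0) = 29.6, max(66.4, 0) = 66.4
Node u (S = 138): continuation = 1/1.07·[0.6750·0.0000 + 0.3250·29.6000] = 8.9907; exercise value = 2.0000 ≤ continuation, so V_u = 8.9907
Node d (S = 92): continuation = 1/1.07·[0.6750·29.6000 + 0.3250·66.4000] = 38.8411; exercise value = 48.0000 > continuation, so V_d = 48.0000 (exercise)
Node 0 (S = 115): continuation = 1/1.07·[0.6750·8.9907 + 0.3250·48.0000] = 20.2511; exercise value = 25.0000 > continuation, so V_0 = 25.0000 (exercise)

25.00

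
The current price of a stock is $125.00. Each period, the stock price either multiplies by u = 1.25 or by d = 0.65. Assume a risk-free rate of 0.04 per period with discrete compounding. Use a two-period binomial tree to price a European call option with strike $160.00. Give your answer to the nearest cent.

$13.79

Risk-neutral probability p = (1 + 0.04 − 0.65)/(1.25 − 0.65) = 0.3900/0.6000 = 0.6500
Terminal stock prices: S_uu = 195.3, S_ud = 101.6, S_dd = 52.81
Terminal payoffs (S − K): max(35.31, 0) = 35.31, max(-58.44, 0) = 0, max(-107.2, 0) = 0
Node u (S = 156.2): V_u = 1/1.04·[0.6500·35.3125 + 0.3500·0.0000] = 22.0703
Node d (S = 81.25): V_d = 1/1.04·[0.6500·0.0000 + 0.3500·0.0000] = 0.0000
Node 0 (S = 125): V_0 = 1/1.04·[0.6500·22.0703 + 0.3500·0.0000] = 13.7939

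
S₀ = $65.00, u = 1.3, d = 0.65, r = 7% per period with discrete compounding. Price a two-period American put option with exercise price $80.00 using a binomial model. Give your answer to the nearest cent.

$17.49

Risk-neutral probability p = (1 + 0.07 − 0.65)/(1.3 − 0.65) = 0.4200/0.6500 = 0.6462
Terminal stock prices: S_uu = 109.9, S_ud = 54.93, S_dd = 27.46
Terminal payoffs (K − S): max(-29.85, 0) = 0, max(25.07, 0) = 25.07, max(52.54, 0) = 52.54
Node u (S = 84.5): continuation = 1/1.07·[0.6462·0.0000 + 0.3538·25.0750] = 8.2922; exercise value = 0.0000 ≤ continuation, so V_u = 8.2922
Node d (S = 42.25): continuation = 1/1.07·[0.6462·25.0750 + 0.3538·52.5375] = 32.5164; exercise value = 37.7500 > continuation, so V_d = 37.7500 (exercise)
Node 0 (S = 65): continuation = 1/1.07·[0.6462·8.2922 + 0.3538·37.7500] = 17.4914; exercise value = 15.0000 ≤ continuation, so V_0 = 17.4914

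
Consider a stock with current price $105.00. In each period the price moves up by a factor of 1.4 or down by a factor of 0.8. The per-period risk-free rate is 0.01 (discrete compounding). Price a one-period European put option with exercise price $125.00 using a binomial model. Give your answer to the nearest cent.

$26.39

Risk-neutral probability p = (1 + 0.01 − 0.8)/(1.4 − 0.8) = 0.2100/0.6000 = 0.3500
Terminal stock prices: S_u = 147, S_d = 84
Terminal payoffs (K − S): max(-22, 0) = 0, max(41, 0) = 41
Node 0 (S = 105): V_0 = 1/1.01·[0.3500·0.0000 + 0.6500·41.0000] = 26.3861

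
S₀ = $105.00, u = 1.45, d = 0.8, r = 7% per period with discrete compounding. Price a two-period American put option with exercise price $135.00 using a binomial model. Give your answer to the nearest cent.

$30.66

Risk-neutral probability p = (1 + 0.07 − 0.8)/(1.45 − 0.8) = 0.2700/0.6500 = 0.4154
Terminal stock prices: S_uu = 220.8, S_ud = 121.8, S_dd = 67.2
Terminal payoffs (K − S): max(-85.76, 0) = 0, max(13.2, 0) = 13.2, max(67.8, 0) = 67.8
Node u (S = 152.2): continuation = 1/1.07·[0.4154·0.0000 + 0.5846·13.2000] = 7.2121; exercise value = 0.0000 ≤ continuation, so V_u = 7.2121
Node d (S = 84): continuation = 1/1.07·[0.4154·13.2000 + 0.5846·67.8000] = 42.1682; exercise value = 51.0000 > continuation, so V_d = 51.0000 (exercise)
Node 0 (S = 105): continuation = 1/1.07·[0.4154·7.2121 + 0.5846·51.0000] = 30.6646; exercise value = 30.0000 ≤ continuation, so V_0 = 30.6646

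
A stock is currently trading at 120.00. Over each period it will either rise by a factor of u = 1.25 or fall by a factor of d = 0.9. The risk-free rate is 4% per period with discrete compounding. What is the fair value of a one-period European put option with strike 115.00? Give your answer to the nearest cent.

4.04

Risk-neutral probability p = (1 + 0.04 − 0.9)/(1.25 − 0.9) = 0.1400/0.3500 = 0.4000
Terminal stock prices: S_u = 150, S_d = 108
Terminal payoffs (K − S): max(-35, 0) = 0, max(7, 0) = 7
Node 0 (S = 120): V_0 = 1/1.04·[0.4000·0.0000 + 0.6000·7.0000] = 4.0385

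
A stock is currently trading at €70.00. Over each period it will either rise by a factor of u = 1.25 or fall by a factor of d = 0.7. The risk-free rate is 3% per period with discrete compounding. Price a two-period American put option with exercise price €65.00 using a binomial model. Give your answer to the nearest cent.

€7.06

Risk-neutral probability p = (1 + 0.03 − 0.7)/(1.25 − 0.7) = 0.3300/0.5500 = 0.6000
Terminal stock prices: S_uu = 109.4, S_ud = 61.25, S_dd = 34.3
Terminal payoffs (K − S): max(-44.38, 0) = 0, max(3.75, 0) = 3.75, max(30.7, 0) = 30.7
Node u (S = 87.5): continuation = 1/1.03·[0.6000·0.0000 + 0.4000·3.7500] = 1.4563; exercise value = 0.0000 ≤ continuation, so V_u = 1.4563
Node d (S = 49): continuation = 1/1.03·[0.6000·3.7500 + 0.4000·30.7000] = 14.1068; exercise value = 16.0000 > continuation, so V_d = 16.0000 (exercise)
Node 0 (S = 70): continuation = 1/1.03·[0.6000·1.4563 + 0.4000·16.0000] = 7.0619; exercise value = 0.0000 ≤ continuation, so V_0 = 7.0619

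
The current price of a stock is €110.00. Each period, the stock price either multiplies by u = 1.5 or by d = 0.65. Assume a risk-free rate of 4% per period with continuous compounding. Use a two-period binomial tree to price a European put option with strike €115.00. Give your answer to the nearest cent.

Risk-neutral probability p = (e^0.04 − 0.65)/(1.5 − 0.65) = 0.3908/0.8500 = 0.4598
Terminal stock prices: S_uu = 247.5, S_ud = 107.2, S_dd = 46.48
Terminal payoffs (K − S): max(-132.5, 0) = 0, max(7.75, 0) = 7.75, max(68.53, 0) = 68.53
Node u (S = 165): V_u = e^(−0.04)·[0.4598·0.0000 + 0.5402·7.7500] = 4.0226
Node d (S = 71.5): V_d = e^(−0.04)·[0.4598·7.7500 + 0.5402·68.5250] = 38.9908
Node 0 (S = 110): V_0 = e^(−0.04)·[0.4598·4.0226 + 0.5402·38.9908] = 22.0147

€22.01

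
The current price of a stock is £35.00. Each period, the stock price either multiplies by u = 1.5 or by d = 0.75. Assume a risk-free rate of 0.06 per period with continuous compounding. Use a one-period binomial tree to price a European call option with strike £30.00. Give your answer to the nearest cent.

Risk-neutral probability p = (e^0.06 − 0.75)/(1.5 − 0.75) = 0.3118/0.7500 = 0.4158
Terminal stock prices: S_u = 52.5, S_d = 26.25
Terminal payoffs (S − K): max(22.5, 0) = 22.5, max(-3.75, 0) = 0
Node 0 (S = 35): V_0 = e^(−0.06)·[0.4158·22.5000 + 0.5842·0.0000] = 8.8103

£8.81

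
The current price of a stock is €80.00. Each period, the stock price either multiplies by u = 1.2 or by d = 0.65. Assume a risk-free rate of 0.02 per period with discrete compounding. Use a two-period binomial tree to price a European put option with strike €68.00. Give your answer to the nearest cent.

Risk-neutral probability p = (1 + 0.02 − 0.65)/(1.2 − 0.65) = 0.3700/0.5500 = 0.6727
Terminal stock prices: S_uu = 115.2, S_ud = 62.4, S_dd = 33.8
Terminal payoffs (K − S): max(-47.2, 0) = 0, max(5.6, 0) = 5.6, max(34.2, 0) = 34.2
Node u (S = 96): V_u = 1/1.02·[0.6727·0.0000 + 0.3273·5.6000] = 1.7968
Node d (S = 52): V_d = 1/1.02·[0.6727·5.6000 + 0.3273·34.2000] = 14.6667
Node 0 (S = 80): V_0 = 1/1.02·[0.6727·1.7968 + 0.3273·14.6667] = 5.8909

€5.89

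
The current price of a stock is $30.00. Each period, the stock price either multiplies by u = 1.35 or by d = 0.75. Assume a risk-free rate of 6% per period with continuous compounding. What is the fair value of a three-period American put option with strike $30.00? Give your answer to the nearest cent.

$4.13

Risk-neutral probability p = (e^0.06 − 0.75)/(1.35 − 0.75) = 0.3118/0.6000 = 0.5197
Terminal stock prices: S_uuu = 73.81, S_uud = 41.01, S_udd = 22.78, S_ddd = 12.66
Terminal payoffs (K − S): max(-43.81, 0) = 0, max(-11.01, 0) = 0, max(7.219, 0) = 7.219, max(17.34, 0) = 17.34
Node uu (S = 54.68): continuation = e^(−0.06)·[0.5197·0.0000 + 0.4803·0.0000] = 0.0000; exercise value = 0.0000 ≤ continuation, so V_uu = 0.0000
Node ud (S = 30.38): continuation = e^(−0.06)·[0.5197·0.0000 + 0.4803·7.2188] = 3.2651; exercise value = 0.0000 ≤ continuation, so V_ud = 3.2651
Node dd (S = 16.88): continuation = e^(−0.06)·[0.5197·7.2188 + 0.4803·17.3438] = 11.3779; exercise value = 13.1250 > continuation, so V_dd = 13.1250 (exercise)
Node u (S = 40.5): continuation = e^(−0.06)·[0.5197·0.0000 + 0.4803·3.2651] = 1.4768; exercise value = 0.0000 ≤ continuation, so V_u = 1.4768
Node d (S = 22.5): continuation = e^(−0.06)·[0.5197·3.2651 + 0.4803·13.1250] = 7.5346; exercise value = 7.5000 ≤ continuation, so V_d = 7.5346
Node 0 (S = 30): continuation = e^(−0.06)·[0.5197·1.4768 + 0.4803·7.5346] = 4.1308; exercise value = 0.0000 ≤ continuation, so V_0 = 4.1308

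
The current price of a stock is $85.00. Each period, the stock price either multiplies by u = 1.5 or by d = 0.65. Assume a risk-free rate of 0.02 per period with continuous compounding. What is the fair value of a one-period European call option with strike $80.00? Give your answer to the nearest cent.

Risk-neutral probability p = (e^0.02 − 0.65)/(1.5 − 0.65) = 0.3702/0.8500 = 0.4355
Terminal stock prices: S_u = 127.5, S_d = 55.25
Terminal payoffs (S − K): max(47.5, 0) = 47.5, max(-24.75, 0) = 0
Node 0 (S = 85): V_0 = e^(−0.02)·[0.4355·47.5000 + 0.5645·0.0000] = 20.2781

$20.28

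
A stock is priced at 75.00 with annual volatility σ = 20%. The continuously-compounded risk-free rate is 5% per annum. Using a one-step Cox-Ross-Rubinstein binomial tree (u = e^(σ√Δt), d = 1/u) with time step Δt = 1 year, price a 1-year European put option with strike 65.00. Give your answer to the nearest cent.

1.44

CRR parameters: u = e^(σ√Δt) = e^(0.2·√1) = 1.2214, d = 1/u = 0.8187
Per-period rate: rΔt = 0.05·1 = 0.05, so R = e^0.05 = 1.0513
Risk-neutral probability p = (e^0.05 − 0.8187)/(1.2214 − 0.8187) = 0.2325/0.4027 = 0.5775
Terminal stock prices: S_u = 91.61, S_d = 61.4
Terminal payoffs (K − S): max(-26.61, 0) = 0, max(3.595, 0) = 3.595
Node 0 (S = 75): V_0 = e^(−0.05)·[0.5775·0.0000 + 0.4225·3.5952] = 1.4449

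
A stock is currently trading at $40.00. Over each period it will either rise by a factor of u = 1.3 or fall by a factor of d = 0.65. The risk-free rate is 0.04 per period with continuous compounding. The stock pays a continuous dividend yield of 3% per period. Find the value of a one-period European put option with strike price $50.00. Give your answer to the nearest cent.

$10.29

Per-period risk-free factor R = e^0.04 = 1.0408; dividend-adjusted growth = e^(0.04−0.03) = 1.0101.
Risk-neutral probability p = (1.0101 − 0.65)/(1.3 − 0.65) = 0.3601/0.6500 = 0.5539
Terminal stock prices: S_u = 52, S_d = 26
Terminal payoffs (K − S): max(-2, 0) = 0, max(24, 0) = 24
Node 0 (S = 40): V_0 = e^(−0.04)·[0.5539·0.0000 + 0.4461·24.0000] = 10.2861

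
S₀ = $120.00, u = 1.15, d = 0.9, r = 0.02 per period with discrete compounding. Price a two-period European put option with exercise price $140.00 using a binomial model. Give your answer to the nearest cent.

Risk-neutral probability p = (1 + 0.02 − 0.9)/(1.15 − 0.9) = 0.1200/0.2500 = 0.4800
Terminal stock prices: S_uu = 158.7, S_ud = 124.2, S_dd = 97.2
Terminal payoffs (K − S): max(-18.7, 0) = 0, max(15.8, 0) = 15.8, max(42.8, 0) = 42.8
Node u (S = 138): V_u = 1/1.02·[0.4800·0.0000 + 0.5200·15.8000] = 8.0549
Node d (S = 108): V_d = 1/1.02·[0.4800·15.8000 + 0.5200·42.8000] = 29.2549
Node 0 (S = 120): V_0 = 1/1.02·[0.4800·8.0549 + 0.5200·29.2549] = 18.7048

$18.70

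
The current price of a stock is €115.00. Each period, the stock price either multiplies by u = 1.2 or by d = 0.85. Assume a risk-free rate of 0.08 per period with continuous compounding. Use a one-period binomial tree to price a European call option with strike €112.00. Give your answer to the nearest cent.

€16.00

Risk-neutral probability p = (e^0.08 − 0.85)/(1.2 − 0.85) = 0.2333/0.3500 = 0.6665
Terminal stock prices: S_u = 138, S_d = 97.75
Terminal payoffs (S − K): max(26, 0) = 26, max(-14.25, 0) = 0
Node 0 (S = 115): V_0 = e^(−0.08)·[0.6665·26.0000 + 0.3335·0.0000] = 15.9975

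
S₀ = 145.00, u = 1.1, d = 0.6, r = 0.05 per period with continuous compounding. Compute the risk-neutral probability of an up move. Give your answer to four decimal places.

Risk-neutral probability p = (e^0.05 − 0.6)/(1.1 − 0.6) = 0.4513/0.5000 = 0.9025

p = 0.9025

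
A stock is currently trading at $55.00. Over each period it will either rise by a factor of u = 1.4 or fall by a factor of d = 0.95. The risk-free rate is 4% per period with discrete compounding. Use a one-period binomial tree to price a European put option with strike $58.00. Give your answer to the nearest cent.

$4.42

Risk-neutral probability p = (1 + 0.04 − 0.95)/(1.4 − 0.95) = 0.0900/0.4500 = 0.2000
Terminal stock prices: S_u = 77, S_d = 52.25
Terminal payoffs (K − S): max(-19, 0) = 0, max(5.75, 0) = 5.75
Node 0 (S = 55): V_0 = 1/1.04·[0.2000·0.0000 + 0.8000·5.7500] = 4.4231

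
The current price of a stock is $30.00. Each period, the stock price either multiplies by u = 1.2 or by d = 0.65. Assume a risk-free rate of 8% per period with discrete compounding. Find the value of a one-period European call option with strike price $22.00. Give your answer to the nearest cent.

$10.13

Risk-neutral probability p = (1 + 0.08 − 0.65)/(1.2 − 0.65) = 0.4300/0.5500 = 0.7818
Terminal stock prices: S_u = 36, S_d = 19.5
Terminal payoffs (S − K): max(14, 0) = 14, max(-2.5, 0) = 0
Node 0 (S = 30): V_0 = 1/1.08·[0.7818·14.0000 + 0.2182·0.0000] = 10.1347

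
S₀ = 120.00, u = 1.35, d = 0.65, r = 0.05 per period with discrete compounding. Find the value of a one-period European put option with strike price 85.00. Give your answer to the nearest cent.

2.86

Risk-neutral probability p = (1 + 0.05 − 0.65)/(1.35 − 0.65) = 0.4000/0.7000 = 0.5714
Terminal stock prices: S_u = 162, S_d = 78
Terminal payoffs (K − S): max(-77, 0) = 0, max(7, 0) = 7
Node 0 (S = 120): V_0 = 1/1.05·[0.5714·0.0000 + 0.4286·7.0000] = 2.8571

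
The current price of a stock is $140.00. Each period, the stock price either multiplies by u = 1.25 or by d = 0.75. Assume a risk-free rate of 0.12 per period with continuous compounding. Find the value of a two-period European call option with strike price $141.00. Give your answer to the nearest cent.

$34.86

Risk-neutral probability p = (e^0.12 − 0.75)/(1.25 − 0.75) = 0.3775/0.5000 = 0.7550
Terminal stock prices: S_uu = 218.8, S_ud = 131.2, S_dd = 78.75
Terminal payoffs (S − K): max(77.75, 0) = 77.75, max(-9.75, 0) = 0, max(-62.25, 0) = 0
Node u (S = 175): V_u = e^(−0.12)·[0.7550·77.7500 + 0.2450·0.0000] = 52.0629
Node d (S = 105): V_d = e^(−0.12)·[0.7550·0.0000 + 0.2450·0.0000] = 0.0000
Node 0 (S = 140): V_0 = e^(−0.12)·[0.7550·52.0629 + 0.2450·0.0000] = 34.8623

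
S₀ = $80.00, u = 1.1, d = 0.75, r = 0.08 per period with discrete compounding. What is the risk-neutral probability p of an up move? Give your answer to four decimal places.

Risk-neutral probability p = (1 + 0.08 − 0.75)/(1.1 − 0.75) = 0.3300/0.3500 = 0.9429

p = 0.9429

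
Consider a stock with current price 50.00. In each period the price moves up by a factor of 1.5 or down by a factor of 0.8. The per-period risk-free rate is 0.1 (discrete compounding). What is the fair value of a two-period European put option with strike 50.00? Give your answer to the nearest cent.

Risk-neutral probability p = (1 + 0.1 − 0.8)/(1.5 − 0.8) = 0.3000/0.7000 = 0.4286
Terminal stock prices: S_uu = 112.5, S_ud = 60, S_dd = 32
Terminal payoffs (K − S): max(-62.5, 0) = 0, max(-10, 0) = 0, max(18, 0) = 18
Node u (S = 75): V_u = 1/1.1·[0.4286·0.0000 + 0.5714·0.0000] = 0.0000
Node d (S = 40): V_d = 1/1.1·[0.4286·0.0000 + 0.5714·18.0000] = 9.3506
Node 0 (S = 50): V_0 = 1/1.1·[0.4286·0.0000 + 0.5714·9.3506] = 4.8575

4.86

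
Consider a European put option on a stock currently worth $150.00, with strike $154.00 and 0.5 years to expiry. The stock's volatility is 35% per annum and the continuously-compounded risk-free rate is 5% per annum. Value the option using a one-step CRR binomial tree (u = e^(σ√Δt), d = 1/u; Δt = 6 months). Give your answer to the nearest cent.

$18.38

CRR parameters: u = e^(σ√Δt) = e^(0.35·√0.5) = 1.2808, d = 1/u = 0.7808
Per-period rate: rΔt = 0.05·0.5 = 0.025, so R = e^0.025 = 1.0253
Risk-neutral probability p = (e^0.025 − 0.7808)/(1.2808 − 0.7808) = 0.2446/0.5000 = 0.4891
Terminal stock prices: S_u = 192.1, S_d = 117.1
Terminal payoffs (K − S): max(-38.12, 0) = 0, max(36.89, 0) = 36.89
Node 0 (S = 150): V_0 = e^(−0.025)·[0.4891·0.0000 + 0.5109·36.8860] = 18.3809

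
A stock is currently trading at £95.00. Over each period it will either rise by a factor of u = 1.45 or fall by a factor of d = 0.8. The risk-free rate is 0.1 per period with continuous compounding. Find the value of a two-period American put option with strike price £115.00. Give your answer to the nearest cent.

Risk-neutral probability p = (e^0.1 − 0.8)/(1.45 − 0.8) = 0.3052/0.6500 = 0.4695
Terminal stock prices: S_uu = 199.7, S_ud = 110.2, S_dd = 60.8
Terminal payoffs (K − S): max(-84.74, 0) = 0, max(4.8, 0) = 4.8, max(54.2, 0) = 54.2
Node u (S = 137.8): continuation = e^(−0.1)·[0.4695·0.0000 + 0.5305·4.8000] = 2.3041; exercise value = 0.0000 ≤ continuation, so V_u = 2.3041
Node d (S = 76): continuation = e^(−0.1)·[0.4695·4.8000 + 0.5305·54.2000] = 28.0563; exercise value = 39.0000 > continuation, so V_d = 39.0000 (exercise)
Node 0 (S = 95): continuation = e^(−0.1)·[0.4695·2.3041 + 0.5305·39.0000] = 19.6997; exercise value = 20.0000 > continuation, so V_0 = 20.0000 (exercise)

£20.00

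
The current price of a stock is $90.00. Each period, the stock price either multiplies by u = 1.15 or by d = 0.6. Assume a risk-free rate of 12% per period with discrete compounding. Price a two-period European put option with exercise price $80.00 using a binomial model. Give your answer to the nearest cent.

$1.58

Risk-neutral probability p = (1 + 0.12 − 0.6)/(1.15 − 0.6) = 0.5200/0.5500 = 0.9455
Terminal stock prices: S_uu = 119, S_ud = 62.1, S_dd = 32.4
Terminal payoffs (K − S): max(-39.02, 0) = 0, max(17.9, 0) = 17.9, max(47.6, 0) = 47.6
Node u (S = 103.5): V_u = 1/1.12·[0.9455·0.0000 + 0.0545·17.9000] = 0.8718
Node d (S = 54): V_d = 1/1.12·[0.9455·17.9000 + 0.0545·47.6000] = 17.4286
Node 0 (S = 90): V_0 = 1/1.12·[0.9455·0.8718 + 0.0545·17.4286] = 1.5847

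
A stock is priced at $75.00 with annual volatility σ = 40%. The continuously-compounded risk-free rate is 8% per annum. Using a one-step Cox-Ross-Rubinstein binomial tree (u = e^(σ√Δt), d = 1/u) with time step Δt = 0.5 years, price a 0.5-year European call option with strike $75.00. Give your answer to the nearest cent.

$11.80

CRR parameters: u = e^(σ√Δt) = e^(0.4·√0.5) = 1.3269, d = 1/u = 0.7536
Per-period rate: rΔt = 0.08·0.5 = 0.04, so R = e^0.04 = 1.0408
Risk-neutral probability p = (e^0.04 − 0.7536)/(1.3269 − 0.7536) = 0.2872/0.5733 = 0.5009
Terminal stock prices: S_u = 99.52, S_d = 56.52
Terminal payoffs (S − K): max(24.52, 0) = 24.52, max(-18.48, 0) = 0
Node 0 (S = 75): V_0 = e^(−0.04)·[0.5009·24.5172 + 0.4991·0.0000] = 11.8003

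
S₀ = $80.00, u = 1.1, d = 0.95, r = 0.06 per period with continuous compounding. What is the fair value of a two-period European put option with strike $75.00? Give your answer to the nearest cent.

Risk-neutral probability p = (e^0.06 − 0.95)/(1.1 − 0.95) = 0.1118/0.1500 = 0.7456
Terminal stock prices: S_uu = 96.8, S_ud = 83.6, S_dd = 72.2
Terminal payoffs (K − S): max(-21.8, 0) = 0, max(-8.6, 0) = 0, max(2.8, 0) = 2.8
Node u (S = 88): V_u = e^(−0.06)·[0.7456·0.0000 + 0.2544·0.0000] = 0.0000
Node d (S = 76): V_d = e^(−0.06)·[0.7456·0.0000 + 0.2544·2.8000] = 0.6709
Node 0 (S = 80): V_0 = e^(−0.06)·[0.7456·0.0000 + 0.2544·0.6709] = 0.1608

$0.16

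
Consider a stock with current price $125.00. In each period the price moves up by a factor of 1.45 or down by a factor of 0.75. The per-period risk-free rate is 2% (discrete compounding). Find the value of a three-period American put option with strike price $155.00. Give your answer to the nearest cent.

$45.27

Risk-neutral probability p = (1 + 0.02 − 0.75)/(1.45 − 0.75) = 0.2700/0.7000 = 0.3857
Terminal stock prices: S_uuu = 381.1, S_uud = 197.1, S_udd = 102, S_ddd = 52.73
Terminal payoffs (K − S): max(-226.1, 0) = 0, max(-42.11, 0) = 0, max(53.05, 0) = 53.05, max(102.3, 0) = 102.3
Node uu (S = 262.8): continuation = 1/1.02·[0.3857·0.0000 + 0.6143·0.0000] = 0.0000; exercise value = 0.0000 ≤ continuation, so V_uu = 0.0000
Node ud (S = 135.9): continuation = 1/1.02·[0.3857·0.0000 + 0.6143·53.0469] = 31.9470; exercise value = 19.0625 ≤ continuation, so V_ud = 31.9470
Node dd (S = 70.31): continuation = 1/1.02·[0.3857·53.0469 + 0.6143·102.2656] = 81.6483; exercise value = 84.6875 > continuation, so V_dd = 84.6875 (exercise)
Node u (S = 181.2): continuation = 1/1.02·[0.3857·0.0000 + 0.6143·31.9470] = 19.2398; exercise value = 0.0000 ≤ continuation, so V_u = 19.2398
Node d (S = 93.75): continuation = 1/1.02·[0.3857·31.9470 + 0.6143·84.6875] = 63.0831; exercise value = 61.2500 ≤ continuation, so V_d = 63.0831
Node 0 (S = 125): continuation = 1/1.02·[0.3857·19.2398 + 0.6143·63.0831] = 45.2668; exercise value = 30.0000 ≤ continuation, so V_0 = 45.2668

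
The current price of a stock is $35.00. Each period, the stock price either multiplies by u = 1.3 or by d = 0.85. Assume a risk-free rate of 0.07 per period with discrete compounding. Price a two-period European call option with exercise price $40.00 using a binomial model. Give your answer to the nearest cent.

Risk-neutral probability p = (1 + 0.07 − 0.85)/(1.3 − 0.85) = 0.2200/0.4500 = 0.4889
Terminal stock prices: S_uu = 59.15, S_ud = 38.67, S_dd = 25.29
Terminal payoffs (S − K): max(19.15, 0) = 19.15, max(-1.325, 0) = 0, max(-14.71, 0) = 0
Node u (S = 45.5): V_u = 1/1.07·[0.4889·19.1500 + 0.5111·0.0000] = 8.7497
Node d (S = 29.75): V_d = 1/1.07·[0.4889·0.0000 + 0.5111·0.0000] = 0.0000
Node 0 (S = 35): V_0 = 1/1.07·[0.4889·8.7497 + 0.5111·0.0000] = 3.9978

$4.00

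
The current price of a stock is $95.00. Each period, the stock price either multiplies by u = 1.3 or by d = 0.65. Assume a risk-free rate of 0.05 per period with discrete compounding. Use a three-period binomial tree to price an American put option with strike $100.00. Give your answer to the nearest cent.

$18.25

Risk-neutral probability p = (1 + 0.05 − 0.65)/(1.3 − 0.65) = 0.4000/0.6500 = 0.6154
Terminal stock prices: S_uuu = 208.7, S_uud = 104.4, S_udd = 52.18, S_ddd = 26.09
Terminal payoffs (K − S): max(-108.7, 0) = 0, max(-4.358, 0) = 0, max(47.82, 0) = 47.82, max(73.91, 0) = 73.91
Node uu (S = 160.6): continuation = 1/1.05·[0.6154·0.0000 + 0.3846·0.0000] = 0.0000; exercise value = 0.0000 ≤ continuation, so V_uu = 0.0000
Node ud (S = 80.28): continuation = 1/1.05·[0.6154·0.0000 + 0.3846·47.8212] = 17.5169; exercise value = 19.7250 > continuation, so V_ud = 19.7250 (exercise)
Node dd (S = 40.14): continuation = 1/1.05·[0.6154·47.8212 + 0.3846·73.9106] = 55.1006; exercise value = 59.8625 > continuation, so V_dd = 59.8625 (exercise)
Node u (S = 123.5): continuation = 1/1.05·[0.6154·0.0000 + 0.3846·19.7250] = 7.2253; exercise value = 0.0000 ≤ continuation, so V_u = 7.2253
Node d (S = 61.75): continuation = 1/1.05·[0.6154·19.7250 + 0.3846·59.8625] = 33.4881; exercise value = 38.2500 > continuation, so V_d = 38.2500 (exercise)
Node 0 (S = 95): continuation = 1/1.05·[0.6154·7.2253 + 0.3846·38.2500] = 18.2456; exercise value = 5.0000 ≤ continuation, so V_0 = 18.2456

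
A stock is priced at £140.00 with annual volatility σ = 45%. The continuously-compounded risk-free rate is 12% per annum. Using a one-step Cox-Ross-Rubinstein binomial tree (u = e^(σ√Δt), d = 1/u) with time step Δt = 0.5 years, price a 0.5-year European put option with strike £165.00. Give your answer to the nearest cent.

CRR parameters: u = e^(σ√Δt) = e^(0.45·√0.5) = 1.3746, d = 1/u = 0.7275
Per-period rate: rΔt = 0.12·0.5 = 0.06, so R = e^0.06 = 1.0618
Risk-neutral probability p = (e^0.06 − 0.7275)/(1.3746 − 0.7275) = 0.3344/0.6472 = 0.5167
Terminal stock prices: S_u = 192.5, S_d = 101.8
Terminal payoffs (K − S): max(-27.45, 0) = 0, max(63.16, 0) = 63.16
Node 0 (S = 140): V_0 = e^(−0.06)·[0.5167·0.0000 + 0.4833·63.1558] = 28.7480

£28.75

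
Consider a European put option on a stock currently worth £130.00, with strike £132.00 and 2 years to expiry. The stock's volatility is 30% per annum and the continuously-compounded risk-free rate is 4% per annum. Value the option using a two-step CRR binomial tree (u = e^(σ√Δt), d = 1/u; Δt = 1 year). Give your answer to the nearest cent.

CRR parameters: u = e^(σ√Δt) = e^(0.3·√1) = 1.3499, d = 1/u = 0.7408
Per-period rate: rΔt = 0.04·1 = 0.04, so R = e^0.04 = 1.0408
Risk-neutral probability p = (e^0.04 − 0.7408)/(1.3499 − 0.7408) = 0.3000/0.6090 = 0.4926
Terminal stock prices: S_uu = 236.9, S_ud = 130, S_dd = 71.35
Terminal payoffs (K − S): max(-104.9, 0) = 0, max(2, 0) = 2, max(60.65, 0) = 60.65
Node u (S = 175.5): V_u = e^(−0.04)·[0.4926·0.0000 + 0.5074·2.0000] = 0.9751
Node d (S = 96.31): V_d = e^(−0.04)·[0.4926·2.0000 + 0.5074·60.6545] = 30.5178
Node 0 (S = 130): V_0 = e^(−0.04)·[0.4926·0.9751 + 0.5074·30.5178] = 15.3400

£15.34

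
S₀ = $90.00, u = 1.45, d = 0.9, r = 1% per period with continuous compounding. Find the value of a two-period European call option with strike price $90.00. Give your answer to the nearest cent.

Risk-neutral probability p = (e^0.01 − 0.9)/(1.45 − 0.9) = 0.1101/0.5500 = 0.2001
Terminal stock prices: S_uu = 189.2, S_ud = 117.5, S_dd = 72.9
Terminal payoffs (S − K): max(99.22, 0) = 99.22, max(27.45, 0) = 27.45, max(-17.1, 0) = 0
Node u (S = 130.5): V_u = e^(−0.01)·[0.2001·99.2250 + 0.7999·27.4500] = 41.3955
Node d (S = 81): V_d = e^(−0.01)·[0.2001·27.4500 + 0.7999·0.0000] = 5.4379
Node 0 (S = 90): V_0 = e^(−0.01)·[0.2001·41.3955 + 0.7999·5.4379] = 12.5070

$12.51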